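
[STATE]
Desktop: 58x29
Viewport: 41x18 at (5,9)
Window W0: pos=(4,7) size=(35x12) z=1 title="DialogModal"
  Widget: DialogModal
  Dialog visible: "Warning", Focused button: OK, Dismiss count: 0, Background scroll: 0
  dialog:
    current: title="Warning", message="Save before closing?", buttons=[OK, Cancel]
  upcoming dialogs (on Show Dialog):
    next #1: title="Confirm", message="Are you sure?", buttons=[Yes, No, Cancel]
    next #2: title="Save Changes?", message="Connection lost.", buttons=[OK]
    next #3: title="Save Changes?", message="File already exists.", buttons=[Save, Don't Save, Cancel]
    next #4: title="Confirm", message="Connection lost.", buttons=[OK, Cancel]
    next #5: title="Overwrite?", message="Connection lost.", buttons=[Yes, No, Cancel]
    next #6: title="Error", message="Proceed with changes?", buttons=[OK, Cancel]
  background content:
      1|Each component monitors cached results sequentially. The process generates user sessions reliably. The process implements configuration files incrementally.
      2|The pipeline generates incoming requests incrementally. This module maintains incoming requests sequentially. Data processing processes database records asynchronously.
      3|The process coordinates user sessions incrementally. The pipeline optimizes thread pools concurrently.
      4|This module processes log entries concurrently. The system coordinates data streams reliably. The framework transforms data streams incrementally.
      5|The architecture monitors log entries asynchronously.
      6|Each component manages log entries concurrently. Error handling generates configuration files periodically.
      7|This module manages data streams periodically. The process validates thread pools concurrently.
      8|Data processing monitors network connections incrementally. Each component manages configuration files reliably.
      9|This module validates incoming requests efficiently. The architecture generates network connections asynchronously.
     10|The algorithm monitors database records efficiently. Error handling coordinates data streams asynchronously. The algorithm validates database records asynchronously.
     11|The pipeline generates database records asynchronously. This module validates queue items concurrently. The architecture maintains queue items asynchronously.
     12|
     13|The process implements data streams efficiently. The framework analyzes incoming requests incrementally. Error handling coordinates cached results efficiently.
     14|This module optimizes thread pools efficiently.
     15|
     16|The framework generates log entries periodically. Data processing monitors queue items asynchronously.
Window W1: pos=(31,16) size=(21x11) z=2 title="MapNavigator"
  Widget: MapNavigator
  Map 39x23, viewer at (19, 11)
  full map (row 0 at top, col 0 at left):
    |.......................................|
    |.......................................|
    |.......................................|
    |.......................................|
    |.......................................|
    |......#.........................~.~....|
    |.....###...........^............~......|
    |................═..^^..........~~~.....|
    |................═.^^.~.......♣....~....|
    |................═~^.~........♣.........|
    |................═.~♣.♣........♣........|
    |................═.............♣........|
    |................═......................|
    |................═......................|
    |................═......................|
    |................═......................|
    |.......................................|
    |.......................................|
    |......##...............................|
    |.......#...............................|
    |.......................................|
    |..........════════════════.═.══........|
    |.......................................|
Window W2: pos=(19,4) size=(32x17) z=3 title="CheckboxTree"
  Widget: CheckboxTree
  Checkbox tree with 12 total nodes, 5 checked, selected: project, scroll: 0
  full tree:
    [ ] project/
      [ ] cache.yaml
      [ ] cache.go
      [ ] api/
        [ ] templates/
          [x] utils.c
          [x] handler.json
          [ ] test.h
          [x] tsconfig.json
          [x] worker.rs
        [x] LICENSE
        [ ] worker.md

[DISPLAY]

──────────────┃   [ ] cache.go           
Each component┃   [-] api/               
The ┌─────────┃     [-] templates/       
The │       Wa┃       [x] utils.c        
This│ Save bef┃       [x] handler.json   
The │    [OK] ┃       [ ] test.h         
Each└─────────┃       [x] tsconfig.json  
This module ma┃       [x] worker.rs      
Data processin┃     [x] LICENSE          
━━━━━━━━━━━━━━┃     [ ] worker.md        
              ┃                          
              ┗━━━━━━━━━━━━━━━━━━━━━━━━━━
                          ┃......═.~♣.♣..
                          ┃......═..@....
                          ┃......═.......
                          ┃......═.......
                          ┃......═.......
                          ┗━━━━━━━━━━━━━━


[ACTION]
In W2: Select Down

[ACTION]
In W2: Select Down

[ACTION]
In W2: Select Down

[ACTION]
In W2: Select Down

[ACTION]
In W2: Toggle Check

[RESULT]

──────────────┃   [ ] cache.go           
Each component┃   [-] api/               
The ┌─────────┃>    [x] templates/       
The │       Wa┃       [x] utils.c        
This│ Save bef┃       [x] handler.json   
The │    [OK] ┃       [x] test.h         
Each└─────────┃       [x] tsconfig.json  
This module ma┃       [x] worker.rs      
Data processin┃     [x] LICENSE          
━━━━━━━━━━━━━━┃     [ ] worker.md        
              ┃                          
              ┗━━━━━━━━━━━━━━━━━━━━━━━━━━
                          ┃......═.~♣.♣..
                          ┃......═..@....
                          ┃......═.......
                          ┃......═.......
                          ┃......═.......
                          ┗━━━━━━━━━━━━━━


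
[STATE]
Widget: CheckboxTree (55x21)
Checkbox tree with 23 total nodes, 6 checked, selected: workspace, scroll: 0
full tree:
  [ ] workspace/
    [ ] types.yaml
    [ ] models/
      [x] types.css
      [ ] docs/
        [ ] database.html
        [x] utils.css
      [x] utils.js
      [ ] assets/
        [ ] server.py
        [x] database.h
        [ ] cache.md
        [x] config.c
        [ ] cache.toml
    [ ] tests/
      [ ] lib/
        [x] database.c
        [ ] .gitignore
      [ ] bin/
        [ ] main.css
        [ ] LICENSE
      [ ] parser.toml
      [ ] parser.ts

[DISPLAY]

>[-] workspace/                                        
   [ ] types.yaml                                      
   [-] models/                                         
     [x] types.css                                     
     [-] docs/                                         
       [ ] database.html                               
       [x] utils.css                                   
     [x] utils.js                                      
     [-] assets/                                       
       [ ] server.py                                   
       [x] database.h                                  
       [ ] cache.md                                    
       [x] config.c                                    
       [ ] cache.toml                                  
   [-] tests/                                          
     [-] lib/                                          
       [x] database.c                                  
       [ ] .gitignore                                  
     [ ] bin/                                          
       [ ] main.css                                    
       [ ] LICENSE                                     


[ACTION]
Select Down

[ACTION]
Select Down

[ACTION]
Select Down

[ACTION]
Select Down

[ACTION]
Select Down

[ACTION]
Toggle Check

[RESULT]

 [-] workspace/                                        
   [ ] types.yaml                                      
   [-] models/                                         
     [x] types.css                                     
     [x] docs/                                         
>      [x] database.html                               
       [x] utils.css                                   
     [x] utils.js                                      
     [-] assets/                                       
       [ ] server.py                                   
       [x] database.h                                  
       [ ] cache.md                                    
       [x] config.c                                    
       [ ] cache.toml                                  
   [-] tests/                                          
     [-] lib/                                          
       [x] database.c                                  
       [ ] .gitignore                                  
     [ ] bin/                                          
       [ ] main.css                                    
       [ ] LICENSE                                     


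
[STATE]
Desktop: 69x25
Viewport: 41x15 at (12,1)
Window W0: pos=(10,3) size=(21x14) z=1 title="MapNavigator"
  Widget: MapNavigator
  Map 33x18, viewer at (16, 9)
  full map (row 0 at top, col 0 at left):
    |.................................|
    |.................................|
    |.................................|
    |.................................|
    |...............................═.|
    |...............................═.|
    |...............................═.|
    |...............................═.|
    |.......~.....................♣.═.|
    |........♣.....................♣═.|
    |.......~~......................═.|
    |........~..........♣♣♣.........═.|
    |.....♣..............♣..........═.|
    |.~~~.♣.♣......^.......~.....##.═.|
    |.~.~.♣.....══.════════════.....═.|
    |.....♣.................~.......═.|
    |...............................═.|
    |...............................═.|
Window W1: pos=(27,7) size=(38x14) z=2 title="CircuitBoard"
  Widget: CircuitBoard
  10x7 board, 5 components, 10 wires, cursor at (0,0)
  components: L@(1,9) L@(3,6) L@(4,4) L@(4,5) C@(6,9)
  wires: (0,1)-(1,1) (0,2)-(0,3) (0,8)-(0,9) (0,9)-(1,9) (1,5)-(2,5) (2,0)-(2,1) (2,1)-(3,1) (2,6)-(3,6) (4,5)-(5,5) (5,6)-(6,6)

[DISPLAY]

                                         
                                         
━━━━━━━━━━━━━━━━━━┓                      
MapNavigator      ┃                      
──────────────────┨                      
..................┃                      
...............┏━━━━━━━━━━━━━━━━━━━━━━━━━
...............┃ CircuitBoard            
...............┠─────────────────────────
...............┃   0 1 2 3 4 5 6 7 8 9   
♣.......@......┃0  [.]  ·   · ─ ·        
~..............┃        │                
~..........♣♣♣.┃1       ·               ·
............♣..┃                        │
......^.......~┃2   · ─ ·               ·


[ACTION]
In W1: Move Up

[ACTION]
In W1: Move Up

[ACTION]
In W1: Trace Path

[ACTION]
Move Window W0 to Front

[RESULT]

                                         
                                         
━━━━━━━━━━━━━━━━━━┓                      
MapNavigator      ┃                      
──────────────────┨                      
..................┃                      
..................┃━━━━━━━━━━━━━━━━━━━━━━
..................┃rcuitBoard            
..................┃──────────────────────
..................┃0 1 2 3 4 5 6 7 8 9   
♣.......@.........┃[.]  ·   · ─ ·        
~.................┃     │                
~..........♣♣♣....┃     ·               ·
............♣.....┃                     │
......^.......~...┃ · ─ ·               ·


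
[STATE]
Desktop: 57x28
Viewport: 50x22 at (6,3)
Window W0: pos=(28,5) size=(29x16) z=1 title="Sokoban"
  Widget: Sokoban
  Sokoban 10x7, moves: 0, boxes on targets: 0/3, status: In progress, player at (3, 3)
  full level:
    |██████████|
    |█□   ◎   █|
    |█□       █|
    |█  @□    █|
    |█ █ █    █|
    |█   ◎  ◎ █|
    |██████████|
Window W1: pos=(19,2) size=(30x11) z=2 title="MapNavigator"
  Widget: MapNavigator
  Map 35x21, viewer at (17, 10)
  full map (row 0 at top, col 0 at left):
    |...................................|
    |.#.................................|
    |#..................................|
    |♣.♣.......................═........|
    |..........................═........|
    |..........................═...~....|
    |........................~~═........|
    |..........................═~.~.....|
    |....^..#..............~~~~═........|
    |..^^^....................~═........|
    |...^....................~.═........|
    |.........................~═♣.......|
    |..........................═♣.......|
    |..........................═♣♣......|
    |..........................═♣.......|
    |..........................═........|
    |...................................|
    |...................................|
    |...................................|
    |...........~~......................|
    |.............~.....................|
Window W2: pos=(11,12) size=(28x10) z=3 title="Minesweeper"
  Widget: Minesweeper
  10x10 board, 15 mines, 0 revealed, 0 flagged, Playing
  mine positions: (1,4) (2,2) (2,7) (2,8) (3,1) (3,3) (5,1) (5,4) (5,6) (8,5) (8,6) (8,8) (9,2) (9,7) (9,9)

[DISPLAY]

             ┃ MapNavigator               ┃       
             ┠────────────────────────────┨       
             ┃.......................═~.~.┃━━━━━━━
             ┃.^..#..............~~~~═....┃       
             ┃^^....................~═....┃───────
             ┃^.............@......~.═....┃       
             ┃......................~═♣...┃       
             ┃.......................═♣...┃       
             ┃.......................═♣♣..┃       
     ┏━━━━━━━━━━━━━━━━━━━━━━━━━━┓━━━━━━━━━┛       
     ┃ Minesweeper              ┃                 
     ┠──────────────────────────┨                 
     ┃■■■■■■■■■■                ┃0/3              
     ┃■■■■■■■■■■                ┃                 
     ┃■■■■■■■■■■                ┃                 
     ┃■■■■■■■■■■                ┃                 
     ┃■■■■■■■■■■                ┃                 
     ┃■■■■■■■■■■                ┃━━━━━━━━━━━━━━━━━
     ┗━━━━━━━━━━━━━━━━━━━━━━━━━━┛                 
                                                  
                                                  
                                                  


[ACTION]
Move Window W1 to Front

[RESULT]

             ┃ MapNavigator               ┃       
             ┠────────────────────────────┨       
             ┃.......................═~.~.┃━━━━━━━
             ┃.^..#..............~~~~═....┃       
             ┃^^....................~═....┃───────
             ┃^.............@......~.═....┃       
             ┃......................~═♣...┃       
             ┃.......................═♣...┃       
             ┃.......................═♣♣..┃       
     ┏━━━━━━━┗━━━━━━━━━━━━━━━━━━━━━━━━━━━━┛       
     ┃ Minesweeper              ┃                 
     ┠──────────────────────────┨                 
     ┃■■■■■■■■■■                ┃0/3              
     ┃■■■■■■■■■■                ┃                 
     ┃■■■■■■■■■■                ┃                 
     ┃■■■■■■■■■■                ┃                 
     ┃■■■■■■■■■■                ┃                 
     ┃■■■■■■■■■■                ┃━━━━━━━━━━━━━━━━━
     ┗━━━━━━━━━━━━━━━━━━━━━━━━━━┛                 
                                                  
                                                  
                                                  


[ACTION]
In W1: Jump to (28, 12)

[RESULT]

             ┃ MapNavigator               ┃       
             ┠────────────────────────────┨       
             ┃...........~═........       ┃━━━━━━━
             ┃..........~.═........       ┃       
             ┃...........~═♣.......       ┃───────
             ┃............═♣@......       ┃       
             ┃............═♣♣......       ┃       
             ┃............═♣.......       ┃       
             ┃............═........       ┃       
     ┏━━━━━━━┗━━━━━━━━━━━━━━━━━━━━━━━━━━━━┛       
     ┃ Minesweeper              ┃                 
     ┠──────────────────────────┨                 
     ┃■■■■■■■■■■                ┃0/3              
     ┃■■■■■■■■■■                ┃                 
     ┃■■■■■■■■■■                ┃                 
     ┃■■■■■■■■■■                ┃                 
     ┃■■■■■■■■■■                ┃                 
     ┃■■■■■■■■■■                ┃━━━━━━━━━━━━━━━━━
     ┗━━━━━━━━━━━━━━━━━━━━━━━━━━┛                 
                                                  
                                                  
                                                  


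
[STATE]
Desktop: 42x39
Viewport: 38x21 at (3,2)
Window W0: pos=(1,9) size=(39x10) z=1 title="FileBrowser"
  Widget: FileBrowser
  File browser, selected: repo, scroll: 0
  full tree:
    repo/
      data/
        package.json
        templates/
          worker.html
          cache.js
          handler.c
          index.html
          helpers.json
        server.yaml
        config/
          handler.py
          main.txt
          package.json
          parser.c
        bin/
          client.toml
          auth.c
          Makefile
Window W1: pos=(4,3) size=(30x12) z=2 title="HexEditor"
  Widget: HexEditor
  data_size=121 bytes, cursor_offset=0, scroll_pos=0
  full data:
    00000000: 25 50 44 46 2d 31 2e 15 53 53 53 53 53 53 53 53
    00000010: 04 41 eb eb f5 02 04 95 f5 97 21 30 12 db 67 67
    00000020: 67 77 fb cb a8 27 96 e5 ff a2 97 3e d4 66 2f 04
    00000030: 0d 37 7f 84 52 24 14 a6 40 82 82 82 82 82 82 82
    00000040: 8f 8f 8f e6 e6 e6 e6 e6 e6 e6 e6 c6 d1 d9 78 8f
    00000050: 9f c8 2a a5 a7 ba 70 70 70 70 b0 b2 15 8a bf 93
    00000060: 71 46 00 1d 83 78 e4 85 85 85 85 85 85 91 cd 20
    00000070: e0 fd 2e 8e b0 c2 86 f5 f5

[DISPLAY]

                                      
 ┏━━━━━━━━━━━━━━━━━━━━━━━━━━━━┓       
 ┃ HexEditor                  ┃       
 ┠────────────────────────────┨       
 ┃00000000  25 50 44 46 2d 31 ┃       
 ┃00000010  04 41 eb eb f5 02 ┃       
 ┃00000020  67 77 fb cb a8 27 ┃       
━┃00000030  0d 37 7f 84 52 24 ┃━━━━━┓ 
F┃00000040  8f 8f 8f e6 e6 e6 ┃     ┃ 
─┃00000050  9f c8 2a a5 a7 ba ┃─────┨ 
 ┃00000060  71 46 00 1d 83 78 ┃     ┃ 
 ┃00000070  e0 fd 2e 8e b0 c2 ┃     ┃ 
 ┗━━━━━━━━━━━━━━━━━━━━━━━━━━━━┛     ┃ 
                                    ┃ 
                                    ┃ 
                                    ┃ 
━━━━━━━━━━━━━━━━━━━━━━━━━━━━━━━━━━━━┛ 
                                      
                                      
                                      
                                      


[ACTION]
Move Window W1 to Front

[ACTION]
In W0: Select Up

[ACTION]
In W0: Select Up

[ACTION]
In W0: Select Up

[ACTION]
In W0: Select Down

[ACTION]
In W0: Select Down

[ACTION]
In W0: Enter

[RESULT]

                                      
 ┏━━━━━━━━━━━━━━━━━━━━━━━━━━━━┓       
 ┃ HexEditor                  ┃       
 ┠────────────────────────────┨       
 ┃00000000  25 50 44 46 2d 31 ┃       
 ┃00000010  04 41 eb eb f5 02 ┃       
 ┃00000020  67 77 fb cb a8 27 ┃       
━┃00000030  0d 37 7f 84 52 24 ┃━━━━━┓ 
F┃00000040  8f 8f 8f e6 e6 e6 ┃     ┃ 
─┃00000050  9f c8 2a a5 a7 ba ┃─────┨ 
 ┃00000060  71 46 00 1d 83 78 ┃     ┃ 
 ┃00000070  e0 fd 2e 8e b0 c2 ┃     ┃ 
 ┗━━━━━━━━━━━━━━━━━━━━━━━━━━━━┛     ┃ 
     [+] templates/                 ┃ 
     server.yaml                    ┃ 
     [+] config/                    ┃ 
━━━━━━━━━━━━━━━━━━━━━━━━━━━━━━━━━━━━┛ 
                                      
                                      
                                      
                                      


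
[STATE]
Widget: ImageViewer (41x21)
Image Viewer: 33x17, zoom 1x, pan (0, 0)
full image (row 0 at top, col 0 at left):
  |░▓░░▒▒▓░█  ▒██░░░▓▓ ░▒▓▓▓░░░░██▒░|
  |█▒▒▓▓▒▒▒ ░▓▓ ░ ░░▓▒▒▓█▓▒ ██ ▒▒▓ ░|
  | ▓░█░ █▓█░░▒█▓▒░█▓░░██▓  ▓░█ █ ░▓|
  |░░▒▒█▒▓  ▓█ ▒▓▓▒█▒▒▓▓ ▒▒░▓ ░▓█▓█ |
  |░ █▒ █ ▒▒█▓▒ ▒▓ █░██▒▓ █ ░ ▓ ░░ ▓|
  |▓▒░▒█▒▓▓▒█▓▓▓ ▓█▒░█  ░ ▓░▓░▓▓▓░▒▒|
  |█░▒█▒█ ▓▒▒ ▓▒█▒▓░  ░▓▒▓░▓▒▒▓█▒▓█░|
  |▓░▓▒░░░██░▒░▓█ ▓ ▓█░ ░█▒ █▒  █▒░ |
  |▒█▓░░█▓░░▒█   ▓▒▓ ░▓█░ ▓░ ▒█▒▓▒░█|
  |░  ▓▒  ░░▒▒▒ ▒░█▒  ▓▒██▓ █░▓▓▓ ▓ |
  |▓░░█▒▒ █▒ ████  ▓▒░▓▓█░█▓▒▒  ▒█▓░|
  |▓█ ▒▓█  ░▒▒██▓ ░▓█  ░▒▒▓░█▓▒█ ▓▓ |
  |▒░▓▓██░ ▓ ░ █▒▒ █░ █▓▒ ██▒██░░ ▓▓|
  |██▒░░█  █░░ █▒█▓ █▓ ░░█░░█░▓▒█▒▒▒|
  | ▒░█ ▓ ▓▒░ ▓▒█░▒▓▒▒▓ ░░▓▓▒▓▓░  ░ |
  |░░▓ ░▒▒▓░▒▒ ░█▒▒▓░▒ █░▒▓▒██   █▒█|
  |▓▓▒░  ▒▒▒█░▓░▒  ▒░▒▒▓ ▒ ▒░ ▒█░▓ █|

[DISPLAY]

░▓░░▒▒▓░█  ▒██░░░▓▓ ░▒▓▓▓░░░░██▒░        
█▒▒▓▓▒▒▒ ░▓▓ ░ ░░▓▒▒▓█▓▒ ██ ▒▒▓ ░        
 ▓░█░ █▓█░░▒█▓▒░█▓░░██▓  ▓░█ █ ░▓        
░░▒▒█▒▓  ▓█ ▒▓▓▒█▒▒▓▓ ▒▒░▓ ░▓█▓█         
░ █▒ █ ▒▒█▓▒ ▒▓ █░██▒▓ █ ░ ▓ ░░ ▓        
▓▒░▒█▒▓▓▒█▓▓▓ ▓█▒░█  ░ ▓░▓░▓▓▓░▒▒        
█░▒█▒█ ▓▒▒ ▓▒█▒▓░  ░▓▒▓░▓▒▒▓█▒▓█░        
▓░▓▒░░░██░▒░▓█ ▓ ▓█░ ░█▒ █▒  █▒░         
▒█▓░░█▓░░▒█   ▓▒▓ ░▓█░ ▓░ ▒█▒▓▒░█        
░  ▓▒  ░░▒▒▒ ▒░█▒  ▓▒██▓ █░▓▓▓ ▓         
▓░░█▒▒ █▒ ████  ▓▒░▓▓█░█▓▒▒  ▒█▓░        
▓█ ▒▓█  ░▒▒██▓ ░▓█  ░▒▒▓░█▓▒█ ▓▓         
▒░▓▓██░ ▓ ░ █▒▒ █░ █▓▒ ██▒██░░ ▓▓        
██▒░░█  █░░ █▒█▓ █▓ ░░█░░█░▓▒█▒▒▒        
 ▒░█ ▓ ▓▒░ ▓▒█░▒▓▒▒▓ ░░▓▓▒▓▓░  ░         
░░▓ ░▒▒▓░▒▒ ░█▒▒▓░▒ █░▒▓▒██   █▒█        
▓▓▒░  ▒▒▒█░▓░▒  ▒░▒▒▓ ▒ ▒░ ▒█░▓ █        
                                         
                                         
                                         
                                         


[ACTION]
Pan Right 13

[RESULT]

█░░░▓▓ ░▒▓▓▓░░░░██▒░                     
░ ░░▓▒▒▓█▓▒ ██ ▒▒▓ ░                     
▓▒░█▓░░██▓  ▓░█ █ ░▓                     
▓▓▒█▒▒▓▓ ▒▒░▓ ░▓█▓█                      
▒▓ █░██▒▓ █ ░ ▓ ░░ ▓                     
 ▓█▒░█  ░ ▓░▓░▓▓▓░▒▒                     
█▒▓░  ░▓▒▓░▓▒▒▓█▒▓█░                     
█ ▓ ▓█░ ░█▒ █▒  █▒░                      
 ▓▒▓ ░▓█░ ▓░ ▒█▒▓▒░█                     
▒░█▒  ▓▒██▓ █░▓▓▓ ▓                      
█  ▓▒░▓▓█░█▓▒▒  ▒█▓░                     
▓ ░▓█  ░▒▒▓░█▓▒█ ▓▓                      
▒▒ █░ █▓▒ ██▒██░░ ▓▓                     
▒█▓ █▓ ░░█░░█░▓▒█▒▒▒                     
█░▒▓▒▒▓ ░░▓▓▒▓▓░  ░                      
█▒▒▓░▒ █░▒▓▒██   █▒█                     
▒  ▒░▒▒▓ ▒ ▒░ ▒█░▓ █                     
                                         
                                         
                                         
                                         


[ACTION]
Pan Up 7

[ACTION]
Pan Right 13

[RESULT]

░░░██▒░                                  
█ ▒▒▓ ░                                  
░█ █ ░▓                                  
 ░▓█▓█                                   
 ▓ ░░ ▓                                  
░▓▓▓░▒▒                                  
▒▓█▒▓█░                                  
▒  █▒░                                   
▒█▒▓▒░█                                  
░▓▓▓ ▓                                   
▒  ▒█▓░                                  
▓▒█ ▓▓                                   
██░░ ▓▓                                  
░▓▒█▒▒▒                                  
▓▓░  ░                                   
█   █▒█                                  
 ▒█░▓ █                                  
                                         
                                         
                                         
                                         


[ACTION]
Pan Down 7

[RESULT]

▒  █▒░                                   
▒█▒▓▒░█                                  
░▓▓▓ ▓                                   
▒  ▒█▓░                                  
▓▒█ ▓▓                                   
██░░ ▓▓                                  
░▓▒█▒▒▒                                  
▓▓░  ░                                   
█   █▒█                                  
 ▒█░▓ █                                  
                                         
                                         
                                         
                                         
                                         
                                         
                                         
                                         
                                         
                                         
                                         


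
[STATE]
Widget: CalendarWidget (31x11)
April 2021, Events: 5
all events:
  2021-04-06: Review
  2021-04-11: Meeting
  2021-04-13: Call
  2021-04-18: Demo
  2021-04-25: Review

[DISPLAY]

           April 2021          
Mo Tu We Th Fr Sa Su           
          1  2  3  4           
 5  6*  7  8  9 10 11*         
12 13* 14 15 16 17 18*         
19 20 21 22 23 24 25*          
26 27 28 29 30                 
                               
                               
                               
                               


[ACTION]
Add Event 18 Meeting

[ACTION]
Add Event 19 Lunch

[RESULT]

           April 2021          
Mo Tu We Th Fr Sa Su           
          1  2  3  4           
 5  6*  7  8  9 10 11*         
12 13* 14 15 16 17 18*         
19* 20 21 22 23 24 25*         
26 27 28 29 30                 
                               
                               
                               
                               


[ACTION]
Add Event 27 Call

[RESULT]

           April 2021          
Mo Tu We Th Fr Sa Su           
          1  2  3  4           
 5  6*  7  8  9 10 11*         
12 13* 14 15 16 17 18*         
19* 20 21 22 23 24 25*         
26 27* 28 29 30                
                               
                               
                               
                               


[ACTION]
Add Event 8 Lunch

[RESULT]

           April 2021          
Mo Tu We Th Fr Sa Su           
          1  2  3  4           
 5  6*  7  8*  9 10 11*        
12 13* 14 15 16 17 18*         
19* 20 21 22 23 24 25*         
26 27* 28 29 30                
                               
                               
                               
                               


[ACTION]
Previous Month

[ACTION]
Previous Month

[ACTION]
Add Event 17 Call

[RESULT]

         February 2021         
Mo Tu We Th Fr Sa Su           
 1  2  3  4  5  6  7           
 8  9 10 11 12 13 14           
15 16 17* 18 19 20 21          
22 23 24 25 26 27 28           
                               
                               
                               
                               
                               


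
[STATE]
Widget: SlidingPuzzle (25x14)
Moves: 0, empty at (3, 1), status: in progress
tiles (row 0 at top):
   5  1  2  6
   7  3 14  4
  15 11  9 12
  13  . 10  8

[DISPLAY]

┌────┬────┬────┬────┐    
│  5 │  1 │  2 │  6 │    
├────┼────┼────┼────┤    
│  7 │  3 │ 14 │  4 │    
├────┼────┼────┼────┤    
│ 15 │ 11 │  9 │ 12 │    
├────┼────┼────┼────┤    
│ 13 │    │ 10 │  8 │    
└────┴────┴────┴────┘    
Moves: 0                 
                         
                         
                         
                         


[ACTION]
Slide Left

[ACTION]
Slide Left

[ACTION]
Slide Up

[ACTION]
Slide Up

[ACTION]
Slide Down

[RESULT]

┌────┬────┬────┬────┐    
│  5 │  1 │  2 │  6 │    
├────┼────┼────┼────┤    
│  7 │  3 │ 14 │  4 │    
├────┼────┼────┼────┤    
│ 15 │ 11 │  9 │    │    
├────┼────┼────┼────┤    
│ 13 │ 10 │  8 │ 12 │    
└────┴────┴────┴────┘    
Moves: 3                 
                         
                         
                         
                         


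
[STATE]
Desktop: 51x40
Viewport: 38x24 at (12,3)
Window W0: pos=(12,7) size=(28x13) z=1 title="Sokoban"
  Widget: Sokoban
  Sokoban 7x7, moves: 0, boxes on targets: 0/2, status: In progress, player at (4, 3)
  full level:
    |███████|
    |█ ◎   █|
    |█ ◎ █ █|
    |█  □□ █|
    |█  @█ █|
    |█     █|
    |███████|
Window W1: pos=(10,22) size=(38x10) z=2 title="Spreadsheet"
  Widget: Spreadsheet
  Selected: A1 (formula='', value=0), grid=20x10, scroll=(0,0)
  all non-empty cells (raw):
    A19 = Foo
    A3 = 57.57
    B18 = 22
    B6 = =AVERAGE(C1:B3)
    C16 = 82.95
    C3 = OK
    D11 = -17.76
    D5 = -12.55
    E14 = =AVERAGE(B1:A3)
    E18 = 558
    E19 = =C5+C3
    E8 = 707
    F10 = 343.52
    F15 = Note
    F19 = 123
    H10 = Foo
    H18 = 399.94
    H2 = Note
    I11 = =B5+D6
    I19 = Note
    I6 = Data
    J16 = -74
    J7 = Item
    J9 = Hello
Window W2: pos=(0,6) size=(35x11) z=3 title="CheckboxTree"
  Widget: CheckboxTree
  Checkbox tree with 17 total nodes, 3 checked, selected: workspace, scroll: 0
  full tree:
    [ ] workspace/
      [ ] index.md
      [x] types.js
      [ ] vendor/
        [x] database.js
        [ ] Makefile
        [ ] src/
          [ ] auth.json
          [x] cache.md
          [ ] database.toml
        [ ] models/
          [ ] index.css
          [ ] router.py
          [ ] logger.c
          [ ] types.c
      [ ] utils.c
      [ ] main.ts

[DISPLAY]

                                      
                                      
                                      
━━━━━━━━━━━━━━━━━━━━━━┓               
ee                    ┃━━━━┓          
──────────────────────┨    ┃          
ace/                  ┃────┨          
x.md                  ┃    ┃          
s.js                  ┃    ┃          
or/                   ┃    ┃          
tabase.js             ┃    ┃          
kefile                ┃    ┃          
c/                    ┃    ┃          
━━━━━━━━━━━━━━━━━━━━━━┛    ┃          
┃Moves: 0  0/2             ┃          
┃                          ┃          
┗━━━━━━━━━━━━━━━━━━━━━━━━━━┛          
                                      
                                      
━━━━━━━━━━━━━━━━━━━━━━━━━━━━━━━━━━━┓  
Spreadsheet                        ┃  
───────────────────────────────────┨  
1:                                 ┃  
      A       B       C       D    ┃  


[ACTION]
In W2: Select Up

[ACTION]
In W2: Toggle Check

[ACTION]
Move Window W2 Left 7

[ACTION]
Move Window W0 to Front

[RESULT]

                                      
                                      
                                      
━━━━━━━━━━━━━━━━━━━━━━┓               
┏━━━━━━━━━━━━━━━━━━━━━━━━━━┓          
┃ Sokoban                  ┃          
┠──────────────────────────┨          
┃███████                   ┃          
┃█ ◎   █                   ┃          
┃█ ◎ █ █                   ┃          
┃█  □□ █                   ┃          
┃█  @█ █                   ┃          
┃█     █                   ┃          
┃███████                   ┃          
┃Moves: 0  0/2             ┃          
┃                          ┃          
┗━━━━━━━━━━━━━━━━━━━━━━━━━━┛          
                                      
                                      
━━━━━━━━━━━━━━━━━━━━━━━━━━━━━━━━━━━┓  
Spreadsheet                        ┃  
───────────────────────────────────┨  
1:                                 ┃  
      A       B       C       D    ┃  


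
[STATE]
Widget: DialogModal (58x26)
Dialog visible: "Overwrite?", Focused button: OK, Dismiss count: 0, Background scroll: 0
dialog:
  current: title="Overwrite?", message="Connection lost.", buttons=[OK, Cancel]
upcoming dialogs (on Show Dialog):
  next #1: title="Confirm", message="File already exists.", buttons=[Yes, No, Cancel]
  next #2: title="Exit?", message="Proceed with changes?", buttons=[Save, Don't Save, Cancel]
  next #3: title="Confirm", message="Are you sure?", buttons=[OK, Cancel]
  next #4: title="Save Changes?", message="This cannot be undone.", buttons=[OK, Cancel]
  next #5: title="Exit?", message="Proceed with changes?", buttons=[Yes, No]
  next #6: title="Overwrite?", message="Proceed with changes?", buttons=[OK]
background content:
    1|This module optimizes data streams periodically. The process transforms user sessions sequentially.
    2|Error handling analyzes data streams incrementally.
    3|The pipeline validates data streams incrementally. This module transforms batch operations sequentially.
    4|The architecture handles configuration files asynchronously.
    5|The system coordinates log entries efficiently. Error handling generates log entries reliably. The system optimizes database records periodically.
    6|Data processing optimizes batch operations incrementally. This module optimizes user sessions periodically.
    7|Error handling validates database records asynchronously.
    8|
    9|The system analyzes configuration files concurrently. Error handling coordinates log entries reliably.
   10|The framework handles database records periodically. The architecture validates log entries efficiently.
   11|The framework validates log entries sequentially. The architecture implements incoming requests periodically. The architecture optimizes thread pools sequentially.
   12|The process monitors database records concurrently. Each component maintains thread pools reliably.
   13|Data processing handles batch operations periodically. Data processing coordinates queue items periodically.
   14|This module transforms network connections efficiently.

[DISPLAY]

This module optimizes data streams periodically. The proce
Error handling analyzes data streams incrementally.       
The pipeline validates data streams incrementally. This mo
The architecture handles configuration files asynchronousl
The system coordinates log entries efficiently. Error hand
Data processing optimizes batch operations incrementally. 
Error handling validates database records asynchronously. 
                                                          
The system analyzes configuration files concurrently. Erro
The framework handles database records periodically. The a
The framework valid┌──────────────────┐uentially. The arch
The process monitor│    Overwrite?    │oncurrently. Each c
Data processing han│ Connection lost. │s periodically. Dat
This module transfo│  [OK]  Cancel    │ons efficiently.   
                   └──────────────────┘                   
                                                          
                                                          
                                                          
                                                          
                                                          
                                                          
                                                          
                                                          
                                                          
                                                          
                                                          


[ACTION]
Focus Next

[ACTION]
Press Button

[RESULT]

This module optimizes data streams periodically. The proce
Error handling analyzes data streams incrementally.       
The pipeline validates data streams incrementally. This mo
The architecture handles configuration files asynchronousl
The system coordinates log entries efficiently. Error hand
Data processing optimizes batch operations incrementally. 
Error handling validates database records asynchronously. 
                                                          
The system analyzes configuration files concurrently. Erro
The framework handles database records periodically. The a
The framework validates log entries sequentially. The arch
The process monitors database records concurrently. Each c
Data processing handles batch operations periodically. Dat
This module transforms network connections efficiently.   
                                                          
                                                          
                                                          
                                                          
                                                          
                                                          
                                                          
                                                          
                                                          
                                                          
                                                          
                                                          
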